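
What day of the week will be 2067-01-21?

January 1, 2067 is a Saturday.
January 21 is day 21 of the year, i.e. 20 days after Jan 1.
20 mod 7 = 6, so advance 6 weekdays from Saturday: Friday.

Friday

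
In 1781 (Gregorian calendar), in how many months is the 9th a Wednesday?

1

Check the 9th of each month of 1781: Jan 9: Tue, Feb 9: Fri, Mar 9: Fri, Apr 9: Mon, May 9: Wed, Jun 9: Sat, Jul 9: Mon, Aug 9: Thu, Sep 9: Sun, Oct 9: Tue, Nov 9: Fri, Dec 9: Sun.
Wednesday occurs in May — 1 month.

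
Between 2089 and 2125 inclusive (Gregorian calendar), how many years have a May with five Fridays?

15

May has 31 days; it has five Fridays when Friday falls among the first (month-length − 28) days — i.e. when May 1 is one of Friday/Thursday/Wednesday.
May 1 by year: 2089:Sun 2090:Mon 2091:Tue 2092:Thu✓ 2093:Fri✓ 2094:Sat 2095:Sun 2096:Tue 2097:Wed✓ 2098:Thu✓ 2099:Fri✓ 2100:Sat 2101:Sun 2102:Mon 2103:Tue …(7 more)… 2111:Fri✓ 2112:Sun 2113:Mon 2114:Tue 2115:Wed✓ 2116:Fri✓ 2117:Sat 2118:Sun 2119:Mon 2120:Wed✓ 2121:Thu✓ 2122:Fri✓ 2123:Sat 2124:Mon 2125:Tue
Years with five Fridays: 2092, 2093, 2097, 2098, 2099, 2104, 2105, 2109, 2110, 2111, 2115, 2116, 2120, 2121, 2122 → 15.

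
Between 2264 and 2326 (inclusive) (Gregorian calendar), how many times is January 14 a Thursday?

Track January 14's weekday year by year (advancing +1, or +2 across a Feb 29):
  2264: Thu ✓  2265: Sat (+2)  2266: Sun (+1)  2267: Mon (+1)  2268: Tue (+1)
  2269: Thu (+2) ✓  2270: Fri (+1)  2271: Sat (+1)  2272: Sun (+1)  2273: Tue (+2)
  2274: Wed (+1)  2275: Thu (+1) ✓  2276: Fri (+1)  2277: Sun (+2)  … (35 more years) …
  2313: Tue (+2)  2314: Wed (+1)  2315: Thu (+1) ✓  2316: Fri (+1)  2317: Sun (+2)
  2318: Mon (+1)  2319: Tue (+1)  2320: Wed (+1)  2321: Fri (+2)  2322: Sat (+1)
  2323: Sun (+1)  2324: Mon (+1)  2325: Wed (+2)  2326: Thu (+1) ✓
Thursday years: 2264, 2269, 2275, 2286, 2292, 2297, 2304, 2309, 2315, 2326 — 10 in total.

10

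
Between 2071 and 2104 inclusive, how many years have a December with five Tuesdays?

December has 31 days; it has five Tuesdays when Tuesday falls among the first (month-length − 28) days — i.e. when December 1 is one of Tuesday/Monday/Sunday.
December 1 by year: 2071:Tue✓ 2072:Thu 2073:Fri 2074:Sat 2075:Sun✓ 2076:Tue✓ 2077:Wed 2078:Thu 2079:Fri 2080:Sun✓ 2081:Mon✓ 2082:Tue✓ 2083:Wed 2084:Fri 2085:Sat …(4 more)… 2090:Fri 2091:Sat 2092:Mon✓ 2093:Tue✓ 2094:Wed 2095:Thu 2096:Sat 2097:Sun✓ 2098:Mon✓ 2099:Tue✓ 2100:Wed 2101:Thu 2102:Fri 2103:Sat 2104:Mon✓
Years with five Tuesdays: 2071, 2075, 2076, 2080, 2081, 2082, 2086, 2087, 2092, 2093, 2097, 2098, 2099, 2104 → 14.

14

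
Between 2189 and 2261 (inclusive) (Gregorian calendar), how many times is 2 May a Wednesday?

Track 2 May's weekday year by year (advancing +1, or +2 across a Feb 29):
  2189: Sat  2190: Sun (+1)  2191: Mon (+1)  2192: Wed (+2) ✓  2193: Thu (+1)
  2194: Fri (+1)  2195: Sat (+1)  2196: Mon (+2)  2197: Tue (+1)  2198: Wed (+1) ✓
  2199: Thu (+1)  2200: Fri (+1)  2201: Sat (+1)  2202: Sun (+1)  … (45 more years) …
  2248: Tue (+2)  2249: Wed (+1) ✓  2250: Thu (+1)  2251: Fri (+1)  2252: Sun (+2)
  2253: Mon (+1)  2254: Tue (+1)  2255: Wed (+1) ✓  2256: Fri (+2)  2257: Sat (+1)
  2258: Sun (+1)  2259: Mon (+1)  2260: Wed (+2) ✓  2261: Thu (+1)
Wednesday years: 2192, 2198, 2204, 2210, 2221, 2227, 2232, 2238, 2249, 2255, 2260 — 11 in total.

11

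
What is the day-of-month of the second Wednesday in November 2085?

November 1, 2085 is a Thursday, so the first Wednesday is the 7th.
The second Wednesday is 7 + 7 = 14.

14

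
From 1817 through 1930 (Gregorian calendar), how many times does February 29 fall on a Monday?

Leap years in 1817–1930: 27 of them.
Feb 29 weekday advances by 5 (mod 7) from one leap year to the next four years later (or differs when a century non-leap intervenes).
Leap-day weekdays: 1820:Tue 1824:Sun 1828:Fri 1832:Wed 1836:Mon✓ 1840:Sat 1844:Thu 1848:Tue 1852:Sun 1856:Fri 1860:Wed 1864:Mon✓ 1868:Sat 1872:Thu 1876:Tue 1880:Sun 1884:Fri 1888:Wed 1892:Mon✓ 1896:Sat 1904:Mon✓ 1908:Sat 1912:Thu 1916:Tue 1920:Sun 1924:Fri 1928:Wed
Monday: 1836, 1864, 1892, 1904 → 4.

4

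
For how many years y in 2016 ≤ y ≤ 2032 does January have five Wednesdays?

8

January has 31 days; it has five Wednesdays when Wednesday falls among the first (month-length − 28) days — i.e. when January 1 is one of Wednesday/Tuesday/Monday.
January 1 by year: 2016:Fri 2017:Sun 2018:Mon✓ 2019:Tue✓ 2020:Wed✓ 2021:Fri 2022:Sat 2023:Sun 2024:Mon✓ 2025:Wed✓ 2026:Thu 2027:Fri 2028:Sat 2029:Mon✓ 2030:Tue✓ 2031:Wed✓ 2032:Thu
Years with five Wednesdays: 2018, 2019, 2020, 2024, 2025, 2029, 2030, 2031 → 8.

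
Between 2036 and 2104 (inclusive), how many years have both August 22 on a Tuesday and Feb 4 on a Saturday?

7

Check each year's weekday for August 22 and Feb 4:
  2036: Fri/Mon  2037: Sat/Wed  2038: Sun/Thu  2039: Mon/Fri  2040: Wed/Sat  2041: Thu/Mon  2042: Fri/Tue  2043: Sat/Wed  2044: Mon/Thu  2045: Tue/Sat ✓  2046: Wed/Sun  2047: Thu/Mon  2048: Sat/Tue  2049: Sun/Thu  …(41 more)…  2091: Wed/Sun  2092: Fri/Mon  2093: Sat/Wed  2094: Sun/Thu  2095: Mon/Fri  2096: Wed/Sat  2097: Thu/Mon  2098: Fri/Tue  2099: Sat/Wed  2100: Sun/Thu  2101: Mon/Fri  2102: Tue/Sat ✓  2103: Wed/Sun  2104: Fri/Mon
Both conditions hold in: 2045, 2051, 2062, 2073, 2079, 2090, 2102 — 7.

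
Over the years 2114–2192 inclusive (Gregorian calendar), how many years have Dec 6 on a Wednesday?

11

Track Dec 6's weekday year by year (advancing +1, or +2 across a Feb 29):
  2114: Thu  2115: Fri (+1)  2116: Sun (+2)  2117: Mon (+1)  2118: Tue (+1)
  2119: Wed (+1) ✓  2120: Fri (+2)  2121: Sat (+1)  2122: Sun (+1)  2123: Mon (+1)
  2124: Wed (+2) ✓  2125: Thu (+1)  2126: Fri (+1)  2127: Sat (+1)  … (51 more years) …
  2179: Mon (+1)  2180: Wed (+2) ✓  2181: Thu (+1)  2182: Fri (+1)  2183: Sat (+1)
  2184: Mon (+2)  2185: Tue (+1)  2186: Wed (+1) ✓  2187: Thu (+1)  2188: Sat (+2)
  2189: Sun (+1)  2190: Mon (+1)  2191: Tue (+1)  2192: Thu (+2)
Wednesday years: 2119, 2124, 2130, 2141, 2147, 2152, 2158, 2169, 2175, 2180, 2186 — 11 in total.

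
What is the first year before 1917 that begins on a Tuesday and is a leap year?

1884

Jan 1 advances by 2 weekdays after a leap year and by 1 after a common year.
1917: Jan 1 is Monday.
1916: Saturday (leap)
1915: Friday
1914: Thursday
1913: Wednesday
1912: Monday (leap)
1911: Sunday
1910: Saturday
1909: Friday
1908: Wednesday (leap)
1907: Tuesday
1906: Monday
1905: Sunday
1904: Friday (leap)
1903: Thursday
1902: Wednesday
1901: Tuesday
1900: Monday
1899: Sunday
1898: Saturday
1897: Friday
1896: Wednesday (leap)
1895: Tuesday
1894: Monday
1893: Sunday
1892: Friday (leap)
1891: Thursday
1890: Wednesday
1889: Tuesday
1888: Sunday (leap)
1887: Saturday
1886: Friday
1885: Thursday
1884: Tuesday (leap)
1884 begins on a Tuesday and is a leap year.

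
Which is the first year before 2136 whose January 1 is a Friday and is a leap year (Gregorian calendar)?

2112

Jan 1 advances by 2 weekdays after a leap year and by 1 after a common year.
2136: Jan 1 is Sunday (leap).
2135: Saturday
2134: Friday
2133: Thursday
2132: Tuesday (leap)
2131: Monday
2130: Sunday
2129: Saturday
2128: Thursday (leap)
2127: Wednesday
2126: Tuesday
2125: Monday
2124: Saturday (leap)
2123: Friday
2122: Thursday
2121: Wednesday
2120: Monday (leap)
2119: Sunday
2118: Saturday
2117: Friday
2116: Wednesday (leap)
2115: Tuesday
2114: Monday
2113: Sunday
2112: Friday (leap)
2112 begins on a Friday and is a leap year.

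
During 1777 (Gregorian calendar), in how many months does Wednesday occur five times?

A month of length L has five Wednesdays iff its first Wednesday is on day ≤ L−28 (so day 1–3 in a 31-day month, 1–2 in a 30-day month, day 1 in a leap February).
Checking each month of 1777: Jan starts Wed (31d) ✓; Feb starts Sat (28d); Mar starts Sat (31d); Apr starts Tue (30d) ✓; May starts Thu (31d); Jun starts Sun (30d); Jul starts Tue (31d) ✓; Aug starts Fri (31d); Sep starts Mon (30d); Oct starts Wed (31d) ✓; Nov starts Sat (30d); Dec starts Mon (31d) ✓.
Five-Wednesday months: January, April, July, October, December → 5.

5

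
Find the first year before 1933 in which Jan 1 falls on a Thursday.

1931

Jan 1 advances by 2 weekdays after a leap year and by 1 after a common year.
1933: Jan 1 is Sunday.
1932: Friday (leap)
1931: Thursday
1931 begins on a Thursday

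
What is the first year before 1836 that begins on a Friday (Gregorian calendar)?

Jan 1 advances by 2 weekdays after a leap year and by 1 after a common year.
1836: Jan 1 is Friday (leap).
1835: Thursday
1834: Wednesday
1833: Tuesday
1832: Sunday (leap)
1831: Saturday
1830: Friday
1830 begins on a Friday

1830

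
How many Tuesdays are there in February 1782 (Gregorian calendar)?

4

February 1782 has 28 days and begins on Friday.
The first Tuesday is February 5.
Tuesdays fall on 5, 12, 19, 26 — that's 4.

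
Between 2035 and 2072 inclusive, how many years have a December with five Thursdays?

17

December has 31 days; it has five Thursdays when Thursday falls among the first (month-length − 28) days — i.e. when December 1 is one of Thursday/Wednesday/Tuesday.
December 1 by year: 2035:Sat 2036:Mon 2037:Tue✓ 2038:Wed✓ 2039:Thu✓ 2040:Sat 2041:Sun 2042:Mon 2043:Tue✓ 2044:Thu✓ 2045:Fri 2046:Sat 2047:Sun 2048:Tue✓ 2049:Wed✓ …(8 more)… 2058:Sun 2059:Mon 2060:Wed✓ 2061:Thu✓ 2062:Fri 2063:Sat 2064:Mon 2065:Tue✓ 2066:Wed✓ 2067:Thu✓ 2068:Sat 2069:Sun 2070:Mon 2071:Tue✓ 2072:Thu✓
Years with five Thursdays: 2037, 2038, 2039, 2043, 2044, 2048, 2049, 2050, 2054, 2055, 2060, 2061, 2065, 2066, 2067, 2071, 2072 → 17.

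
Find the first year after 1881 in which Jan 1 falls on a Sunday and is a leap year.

1888

Jan 1 advances by 2 weekdays after a leap year and by 1 after a common year.
1881: Jan 1 is Saturday.
1882: Sunday
1883: Monday
1884: Tuesday (leap)
1885: Thursday
1886: Friday
1887: Saturday
1888: Sunday (leap)
1888 begins on a Sunday and is a leap year.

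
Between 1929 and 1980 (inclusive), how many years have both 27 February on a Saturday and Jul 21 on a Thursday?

2

Check each year's weekday for 27 February and Jul 21:
  1929: Wed/Sun  1930: Thu/Mon  1931: Fri/Tue  1932: Sat/Thu ✓  1933: Mon/Fri  1934: Tue/Sat  1935: Wed/Sun  1936: Thu/Tue  1937: Sat/Wed  1938: Sun/Thu  1939: Mon/Fri  1940: Tue/Sun  1941: Thu/Mon  1942: Fri/Tue  …(24 more)…  1967: Mon/Fri  1968: Tue/Sun  1969: Thu/Mon  1970: Fri/Tue  1971: Sat/Wed  1972: Sun/Fri  1973: Tue/Sat  1974: Wed/Sun  1975: Thu/Mon  1976: Fri/Wed  1977: Sun/Thu  1978: Mon/Fri  1979: Tue/Sat  1980: Wed/Mon
Both conditions hold in: 1932, 1960 — 2.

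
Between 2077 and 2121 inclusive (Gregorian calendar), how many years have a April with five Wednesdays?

April has 30 days; it has five Wednesdays when Wednesday falls among the first (month-length − 28) days — i.e. when April 1 is one of Wednesday/Tuesday.
April 1 by year: 2077:Thu 2078:Fri 2079:Sat 2080:Mon 2081:Tue✓ 2082:Wed✓ 2083:Thu 2084:Sat 2085:Sun 2086:Mon 2087:Tue✓ 2088:Thu 2089:Fri 2090:Sat 2091:Sun …(15 more)… 2107:Fri 2108:Sun 2109:Mon 2110:Tue✓ 2111:Wed✓ 2112:Fri 2113:Sat 2114:Sun 2115:Mon 2116:Wed✓ 2117:Thu 2118:Fri 2119:Sat 2120:Mon 2121:Tue✓
Years with five Wednesdays: 2081, 2082, 2087, 2092, 2093, 2098, 2099, 2104, 2105, 2110, 2111, 2116, 2121 → 13.

13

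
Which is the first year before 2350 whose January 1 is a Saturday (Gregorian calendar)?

Jan 1 advances by 2 weekdays after a leap year and by 1 after a common year.
2350: Jan 1 is Sunday.
2349: Saturday
2349 begins on a Saturday

2349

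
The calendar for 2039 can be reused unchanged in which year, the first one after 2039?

Two years share a calendar iff Jan 1 falls on the same weekday and both are leap or both are common. 2039: Jan 1 is Saturday, common year.
2040: Jan 1 Sunday, leap
2041: Jan 1 Tuesday, common
2042: Jan 1 Wednesday, common
2043: Jan 1 Thursday, common
2044: Jan 1 Friday, leap
2045: Jan 1 Sunday, common
2046: Jan 1 Monday, common
2047: Jan 1 Tuesday, common
2048: Jan 1 Wednesday, leap
2049: Jan 1 Friday, common
2050: Jan 1 Saturday, common
2050 matches on both conditions.

2050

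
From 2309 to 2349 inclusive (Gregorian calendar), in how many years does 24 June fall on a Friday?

Track 24 June's weekday year by year (advancing +1, or +2 across a Feb 29):
  2309: Thu  2310: Fri (+1) ✓  2311: Sat (+1)  2312: Mon (+2)  2313: Tue (+1)
  2314: Wed (+1)  2315: Thu (+1)  2316: Sat (+2)  2317: Sun (+1)  2318: Mon (+1)
  2319: Tue (+1)  2320: Thu (+2)  2321: Fri (+1) ✓  2322: Sat (+1)  … (13 more years) …
  2336: Wed (+2)  2337: Thu (+1)  2338: Fri (+1) ✓  2339: Sat (+1)  2340: Mon (+2)
  2341: Tue (+1)  2342: Wed (+1)  2343: Thu (+1)  2344: Sat (+2)  2345: Sun (+1)
  2346: Mon (+1)  2347: Tue (+1)  2348: Thu (+2)  2349: Fri (+1) ✓
Friday years: 2310, 2321, 2327, 2332, 2338, 2349 — 6 in total.

6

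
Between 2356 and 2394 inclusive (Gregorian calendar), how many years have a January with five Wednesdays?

January has 31 days; it has five Wednesdays when Wednesday falls among the first (month-length − 28) days — i.e. when January 1 is one of Wednesday/Tuesday/Monday.
January 1 by year: 2356:Sun 2357:Tue✓ 2358:Wed✓ 2359:Thu 2360:Fri 2361:Sun 2362:Mon✓ 2363:Tue✓ 2364:Wed✓ 2365:Fri 2366:Sat 2367:Sun 2368:Mon✓ 2369:Wed✓ 2370:Thu …(9 more)… 2380:Tue✓ 2381:Thu 2382:Fri 2383:Sat 2384:Sun 2385:Tue✓ 2386:Wed✓ 2387:Thu 2388:Fri 2389:Sun 2390:Mon✓ 2391:Tue✓ 2392:Wed✓ 2393:Fri 2394:Sat
Years with five Wednesdays: 2357, 2358, 2362, 2363, 2364, 2368, 2369, 2373, 2374, 2375, 2379, 2380, 2385, 2386, 2390, 2391, 2392 → 17.

17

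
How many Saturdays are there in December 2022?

December 2022 has 31 days and begins on Thursday.
The first Saturday is December 3.
Saturdays fall on 3, 10, 17, 24, 31 — that's 5.

5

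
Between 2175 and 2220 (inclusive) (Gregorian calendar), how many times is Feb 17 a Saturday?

6

Track Feb 17's weekday year by year (advancing +1, or +2 across a Feb 29):
  2175: Fri  2176: Sat (+1) ✓  2177: Mon (+2)  2178: Tue (+1)  2179: Wed (+1)
  2180: Thu (+1)  2181: Sat (+2) ✓  2182: Sun (+1)  2183: Mon (+1)  2184: Tue (+1)
  2185: Thu (+2)  2186: Fri (+1)  2187: Sat (+1) ✓  2188: Sun (+1)  … (18 more years) …
  2207: Tue (+1)  2208: Wed (+1)  2209: Fri (+2)  2210: Sat (+1) ✓  2211: Sun (+1)
  2212: Mon (+1)  2213: Wed (+2)  2214: Thu (+1)  2215: Fri (+1)  2216: Sat (+1) ✓
  2217: Mon (+2)  2218: Tue (+1)  2219: Wed (+1)  2220: Thu (+1)
Saturday years: 2176, 2181, 2187, 2198, 2210, 2216 — 6 in total.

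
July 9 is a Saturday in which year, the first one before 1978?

1977

From one year to the next, a fixed date's weekday advances by 1, or by 2 when a Feb 29 lies between the two dates.
1978: July 9 is Sunday.
1977: Saturday (−1)
July 9 falls on a Saturday in 1977.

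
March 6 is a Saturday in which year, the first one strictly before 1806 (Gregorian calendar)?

1802

From one year to the next, a fixed date's weekday advances by 1, or by 2 when a Feb 29 lies between the two dates.
1806: March 6 is Thursday.
1805: Wednesday (−1)
1804: Tuesday (−1)
1803: Sunday (−2)
1802: Saturday (−1)
March 6 falls on a Saturday in 1802.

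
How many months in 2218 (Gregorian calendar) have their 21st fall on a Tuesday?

Check the 21st of each month of 2218: Jan 21: Wed, Feb 21: Sat, Mar 21: Sat, Apr 21: Tue, May 21: Thu, Jun 21: Sun, Jul 21: Tue, Aug 21: Fri, Sep 21: Mon, Oct 21: Wed, Nov 21: Sat, Dec 21: Mon.
Tuesday occurs in April, July — 2 months.

2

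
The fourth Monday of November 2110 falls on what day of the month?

November 1, 2110 is a Saturday, so the first Monday is the 3rd.
The fourth Monday is 3 + 21 = 24.

24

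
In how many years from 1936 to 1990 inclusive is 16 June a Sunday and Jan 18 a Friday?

5

Check each year's weekday for 16 June and Jan 18:
  1936: Tue/Sat  1937: Wed/Mon  1938: Thu/Tue  1939: Fri/Wed  1940: Sun/Thu  1941: Mon/Sat  1942: Tue/Sun  1943: Wed/Mon  1944: Fri/Tue  1945: Sat/Thu  1946: Sun/Fri ✓  1947: Mon/Sat  1948: Wed/Sun  1949: Thu/Tue  …(27 more)…  1977: Thu/Tue  1978: Fri/Wed  1979: Sat/Thu  1980: Mon/Fri  1981: Tue/Sun  1982: Wed/Mon  1983: Thu/Tue  1984: Sat/Wed  1985: Sun/Fri ✓  1986: Mon/Sat  1987: Tue/Sun  1988: Thu/Mon  1989: Fri/Wed  1990: Sat/Thu
Both conditions hold in: 1946, 1957, 1963, 1974, 1985 — 5.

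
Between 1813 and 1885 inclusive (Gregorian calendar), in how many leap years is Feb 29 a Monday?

2

Leap years in 1813–1885: 18 of them.
Feb 29 weekday advances by 5 (mod 7) from one leap year to the next four years later (or differs when a century non-leap intervenes).
Leap-day weekdays: 1816:Thu 1820:Tue 1824:Sun 1828:Fri 1832:Wed 1836:Mon✓ 1840:Sat 1844:Thu 1848:Tue 1852:Sun 1856:Fri 1860:Wed 1864:Mon✓ 1868:Sat 1872:Thu 1876:Tue 1880:Sun 1884:Fri
Monday: 1836, 1864 → 2.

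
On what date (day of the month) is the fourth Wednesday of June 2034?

June 1, 2034 is a Thursday, so the first Wednesday is the 7th.
The fourth Wednesday is 7 + 21 = 28.

28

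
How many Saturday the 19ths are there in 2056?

2

Check the 19th of each month of 2056: Jan 19: Wed, Feb 19: Sat, Mar 19: Sun, Apr 19: Wed, May 19: Fri, Jun 19: Mon, Jul 19: Wed, Aug 19: Sat, Sep 19: Tue, Oct 19: Thu, Nov 19: Sun, Dec 19: Tue.
Saturday occurs in February, August — 2 months.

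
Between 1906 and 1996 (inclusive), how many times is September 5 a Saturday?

13

Track September 5's weekday year by year (advancing +1, or +2 across a Feb 29):
  1906: Wed  1907: Thu (+1)  1908: Sat (+2) ✓  1909: Sun (+1)  1910: Mon (+1)
  1911: Tue (+1)  1912: Thu (+2)  1913: Fri (+1)  1914: Sat (+1) ✓  1915: Sun (+1)
  1916: Tue (+2)  1917: Wed (+1)  1918: Thu (+1)  1919: Fri (+1)  … (63 more years) …
  1983: Mon (+1)  1984: Wed (+2)  1985: Thu (+1)  1986: Fri (+1)  1987: Sat (+1) ✓
  1988: Mon (+2)  1989: Tue (+1)  1990: Wed (+1)  1991: Thu (+1)  1992: Sat (+2) ✓
  1993: Sun (+1)  1994: Mon (+1)  1995: Tue (+1)  1996: Thu (+2)
Saturday years: 1908, 1914, 1925, 1931, 1936, 1942, 1953, 1959, 1964, 1970, 1981, 1987, 1992 — 13 in total.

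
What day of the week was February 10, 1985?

January 1, 1985 is a Tuesday.
February 10 is day 41 of the year, i.e. 40 days after Jan 1.
40 mod 7 = 5, so advance 5 weekdays from Tuesday: Sunday.

Sunday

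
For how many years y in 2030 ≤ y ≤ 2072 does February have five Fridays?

2

February has 28 days (29 in leap years); it has five Fridays when Friday falls among the first (month-length − 28) days — i.e. when February 1 is Friday in a leap year (never in a common year).
February 1 by year: 2030:Fri 2031:Sat 2032:Sun 2033:Tue 2034:Wed 2035:Thu 2036:Fri✓ 2037:Sun 2038:Mon 2039:Tue 2040:Wed 2041:Fri 2042:Sat 2043:Sun 2044:Mon …(13 more)… 2058:Fri 2059:Sat 2060:Sun 2061:Tue 2062:Wed 2063:Thu 2064:Fri✓ 2065:Sun 2066:Mon 2067:Tue 2068:Wed 2069:Fri 2070:Sat 2071:Sun 2072:Mon
Years with five Fridays: 2036, 2064 → 2.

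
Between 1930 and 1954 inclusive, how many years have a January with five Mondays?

January has 31 days; it has five Mondays when Monday falls among the first (month-length − 28) days — i.e. when January 1 is one of Monday/Sunday/Saturday.
January 1 by year: 1930:Wed 1931:Thu 1932:Fri 1933:Sun✓ 1934:Mon✓ 1935:Tue 1936:Wed 1937:Fri 1938:Sat✓ 1939:Sun✓ 1940:Mon✓ 1941:Wed 1942:Thu 1943:Fri 1944:Sat✓ 1945:Mon✓ 1946:Tue 1947:Wed 1948:Thu 1949:Sat✓ 1950:Sun✓ 1951:Mon✓ 1952:Tue 1953:Thu 1954:Fri
Years with five Mondays: 1933, 1934, 1938, 1939, 1940, 1944, 1945, 1949, 1950, 1951 → 10.

10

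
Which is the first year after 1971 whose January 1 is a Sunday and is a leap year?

1984

Jan 1 advances by 2 weekdays after a leap year and by 1 after a common year.
1971: Jan 1 is Friday.
1972: Saturday (leap)
1973: Monday
1974: Tuesday
1975: Wednesday
1976: Thursday (leap)
1977: Saturday
1978: Sunday
1979: Monday
1980: Tuesday (leap)
1981: Thursday
1982: Friday
1983: Saturday
1984: Sunday (leap)
1984 begins on a Sunday and is a leap year.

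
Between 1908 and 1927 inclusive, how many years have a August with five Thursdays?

August has 31 days; it has five Thursdays when Thursday falls among the first (month-length − 28) days — i.e. when August 1 is one of Thursday/Wednesday/Tuesday.
August 1 by year: 1908:Sat 1909:Sun 1910:Mon 1911:Tue✓ 1912:Thu✓ 1913:Fri 1914:Sat 1915:Sun 1916:Tue✓ 1917:Wed✓ 1918:Thu✓ 1919:Fri 1920:Sun 1921:Mon 1922:Tue✓ 1923:Wed✓ 1924:Fri 1925:Sat 1926:Sun 1927:Mon
Years with five Thursdays: 1911, 1912, 1916, 1917, 1918, 1922, 1923 → 7.

7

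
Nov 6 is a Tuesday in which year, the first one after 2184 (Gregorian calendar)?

2187

From one year to the next, a fixed date's weekday advances by 1, or by 2 when a Feb 29 lies between the two dates.
2184: November 6 is Saturday.
2185: Sunday (+1)
2186: Monday (+1)
2187: Tuesday (+1)
Nov 6 falls on a Tuesday in 2187.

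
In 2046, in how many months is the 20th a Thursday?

Check the 20th of each month of 2046: Jan 20: Sat, Feb 20: Tue, Mar 20: Tue, Apr 20: Fri, May 20: Sun, Jun 20: Wed, Jul 20: Fri, Aug 20: Mon, Sep 20: Thu, Oct 20: Sat, Nov 20: Tue, Dec 20: Thu.
Thursday occurs in September, December — 2 months.

2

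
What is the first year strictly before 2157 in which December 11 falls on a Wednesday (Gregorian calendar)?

From one year to the next, a fixed date's weekday advances by 1, or by 2 when a Feb 29 lies between the two dates.
2157: December 11 is Sunday.
2156: Saturday (−1)
2155: Thursday (−2)
2154: Wednesday (−1)
December 11 falls on a Wednesday in 2154.

2154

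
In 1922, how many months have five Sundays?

A month of length L has five Sundays iff its first Sunday is on day ≤ L−28 (so day 1–3 in a 31-day month, 1–2 in a 30-day month, day 1 in a leap February).
Checking each month of 1922: Jan starts Sun (31d) ✓; Feb starts Wed (28d); Mar starts Wed (31d); Apr starts Sat (30d) ✓; May starts Mon (31d); Jun starts Thu (30d); Jul starts Sat (31d) ✓; Aug starts Tue (31d); Sep starts Fri (30d); Oct starts Sun (31d) ✓; Nov starts Wed (30d); Dec starts Fri (31d) ✓.
Five-Sunday months: January, April, July, October, December → 5.

5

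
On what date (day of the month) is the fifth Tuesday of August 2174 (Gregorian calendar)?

30

August 1, 2174 is a Monday, so the first Tuesday is the 2nd.
The fifth Tuesday is 2 + 28 = 30.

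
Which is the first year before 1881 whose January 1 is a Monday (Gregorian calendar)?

Jan 1 advances by 2 weekdays after a leap year and by 1 after a common year.
1881: Jan 1 is Saturday.
1880: Thursday (leap)
1879: Wednesday
1878: Tuesday
1877: Monday
1877 begins on a Monday

1877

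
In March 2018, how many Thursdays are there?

March 2018 has 31 days and begins on Thursday.
The first Thursday is March 1.
Thursdays fall on 1, 8, 15, 22, 29 — that's 5.

5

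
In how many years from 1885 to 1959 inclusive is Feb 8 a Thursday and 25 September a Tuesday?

Check each year's weekday for Feb 8 and 25 September:
  1885: Sun/Fri  1886: Mon/Sat  1887: Tue/Sun  1888: Wed/Tue  1889: Fri/Wed  1890: Sat/Thu  1891: Sun/Fri  1892: Mon/Sun  1893: Wed/Mon  1894: Thu/Tue ✓  1895: Fri/Wed  1896: Sat/Fri  1897: Mon/Sat  1898: Tue/Sun  …(47 more)…  1946: Fri/Wed  1947: Sat/Thu  1948: Sun/Sat  1949: Tue/Sun  1950: Wed/Mon  1951: Thu/Tue ✓  1952: Fri/Thu  1953: Sun/Fri  1954: Mon/Sat  1955: Tue/Sun  1956: Wed/Tue  1957: Fri/Wed  1958: Sat/Thu  1959: Sun/Fri
Both conditions hold in: 1894, 1900, 1906, 1917, 1923, 1934, 1945, 1951 — 8.

8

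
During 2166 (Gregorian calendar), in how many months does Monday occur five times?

4

A month of length L has five Mondays iff its first Monday is on day ≤ L−28 (so day 1–3 in a 31-day month, 1–2 in a 30-day month, day 1 in a leap February).
Checking each month of 2166: Jan starts Wed (31d); Feb starts Sat (28d); Mar starts Sat (31d) ✓; Apr starts Tue (30d); May starts Thu (31d); Jun starts Sun (30d) ✓; Jul starts Tue (31d); Aug starts Fri (31d); Sep starts Mon (30d) ✓; Oct starts Wed (31d); Nov starts Sat (30d); Dec starts Mon (31d) ✓.
Five-Monday months: March, June, September, December → 4.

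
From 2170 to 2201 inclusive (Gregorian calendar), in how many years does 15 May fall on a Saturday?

Track 15 May's weekday year by year (advancing +1, or +2 across a Feb 29):
  2170: Tue  2171: Wed (+1)  2172: Fri (+2)  2173: Sat (+1) ✓  2174: Sun (+1)
  2175: Mon (+1)  2176: Wed (+2)  2177: Thu (+1)  2178: Fri (+1)  2179: Sat (+1) ✓
  2180: Mon (+2)  2181: Tue (+1)  2182: Wed (+1)  2183: Thu (+1)  … (4 more years) …
  2188: Thu (+2)  2189: Fri (+1)  2190: Sat (+1) ✓  2191: Sun (+1)  2192: Tue (+2)
  2193: Wed (+1)  2194: Thu (+1)  2195: Fri (+1)  2196: Sun (+2)  2197: Mon (+1)
  2198: Tue (+1)  2199: Wed (+1)  2200: Thu (+1)  2201: Fri (+1)
Saturday years: 2173, 2179, 2184, 2190 — 4 in total.

4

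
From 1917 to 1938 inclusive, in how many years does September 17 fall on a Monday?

4

Track September 17's weekday year by year (advancing +1, or +2 across a Feb 29):
  1917: Mon ✓  1918: Tue (+1)  1919: Wed (+1)  1920: Fri (+2)  1921: Sat (+1)
  1922: Sun (+1)  1923: Mon (+1) ✓  1924: Wed (+2)  1925: Thu (+1)  1926: Fri (+1)
  1927: Sat (+1)  1928: Mon (+2) ✓  1929: Tue (+1)  1930: Wed (+1)  1931: Thu (+1)
  1932: Sat (+2)  1933: Sun (+1)  1934: Mon (+1) ✓  1935: Tue (+1)  1936: Thu (+2)
  1937: Fri (+1)  1938: Sat (+1)
Monday years: 1917, 1923, 1928, 1934 — 4 in total.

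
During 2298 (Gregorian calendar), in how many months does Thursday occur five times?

4

A month of length L has five Thursdays iff its first Thursday is on day ≤ L−28 (so day 1–3 in a 31-day month, 1–2 in a 30-day month, day 1 in a leap February).
Checking each month of 2298: Jan starts Sat (31d); Feb starts Tue (28d); Mar starts Tue (31d) ✓; Apr starts Fri (30d); May starts Sun (31d); Jun starts Wed (30d) ✓; Jul starts Fri (31d); Aug starts Mon (31d); Sep starts Thu (30d) ✓; Oct starts Sat (31d); Nov starts Tue (30d); Dec starts Thu (31d) ✓.
Five-Thursday months: March, June, September, December → 4.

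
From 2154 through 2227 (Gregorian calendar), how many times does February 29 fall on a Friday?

Leap years in 2154–2227: 17 of them.
Feb 29 weekday advances by 5 (mod 7) from one leap year to the next four years later (or differs when a century non-leap intervenes).
Leap-day weekdays: 2156:Sun 2160:Fri✓ 2164:Wed 2168:Mon 2172:Sat 2176:Thu 2180:Tue 2184:Sun 2188:Fri✓ 2192:Wed 2196:Mon 2204:Wed 2208:Mon 2212:Sat 2216:Thu 2220:Tue 2224:Sun
Friday: 2160, 2188 → 2.

2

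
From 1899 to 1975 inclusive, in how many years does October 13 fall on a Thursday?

Track October 13's weekday year by year (advancing +1, or +2 across a Feb 29):
  1899: Fri  1900: Sat (+1)  1901: Sun (+1)  1902: Mon (+1)  1903: Tue (+1)
  1904: Thu (+2) ✓  1905: Fri (+1)  1906: Sat (+1)  1907: Sun (+1)  1908: Tue (+2)
  1909: Wed (+1)  1910: Thu (+1) ✓  1911: Fri (+1)  1912: Sun (+2)  … (49 more years) …
  1962: Sat (+1)  1963: Sun (+1)  1964: Tue (+2)  1965: Wed (+1)  1966: Thu (+1) ✓
  1967: Fri (+1)  1968: Sun (+2)  1969: Mon (+1)  1970: Tue (+1)  1971: Wed (+1)
  1972: Fri (+2)  1973: Sat (+1)  1974: Sun (+1)  1975: Mon (+1)
Thursday years: 1904, 1910, 1921, 1927, 1932, 1938, 1949, 1955, 1960, 1966 — 10 in total.

10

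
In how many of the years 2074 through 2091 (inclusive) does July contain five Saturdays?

8

July has 31 days; it has five Saturdays when Saturday falls among the first (month-length − 28) days — i.e. when July 1 is one of Saturday/Friday/Thursday.
July 1 by year: 2074:Sun 2075:Mon 2076:Wed 2077:Thu✓ 2078:Fri✓ 2079:Sat✓ 2080:Mon 2081:Tue 2082:Wed 2083:Thu✓ 2084:Sat✓ 2085:Sun 2086:Mon 2087:Tue 2088:Thu✓ 2089:Fri✓ 2090:Sat✓ 2091:Sun
Years with five Saturdays: 2077, 2078, 2079, 2083, 2084, 2088, 2089, 2090 → 8.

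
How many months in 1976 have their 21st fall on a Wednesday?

3

Check the 21st of each month of 1976: Jan 21: Wed, Feb 21: Sat, Mar 21: Sun, Apr 21: Wed, May 21: Fri, Jun 21: Mon, Jul 21: Wed, Aug 21: Sat, Sep 21: Tue, Oct 21: Thu, Nov 21: Sun, Dec 21: Tue.
Wednesday occurs in January, April, July — 3 months.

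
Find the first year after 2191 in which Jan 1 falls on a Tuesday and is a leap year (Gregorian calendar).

Jan 1 advances by 2 weekdays after a leap year and by 1 after a common year.
2191: Jan 1 is Saturday.
2192: Sunday (leap)
2193: Tuesday
2194: Wednesday
2195: Thursday
2196: Friday (leap)
2197: Sunday
2198: Monday
2199: Tuesday
2200: Wednesday
2201: Thursday
2202: Friday
2203: Saturday
2204: Sunday (leap)
2205: Tuesday
2206: Wednesday
2207: Thursday
2208: Friday (leap)
2209: Sunday
2210: Monday
2211: Tuesday
2212: Wednesday (leap)
2213: Friday
2214: Saturday
2215: Sunday
2216: Monday (leap)
2217: Wednesday
2218: Thursday
2219: Friday
2220: Saturday (leap)
2221: Monday
2222: Tuesday
2223: Wednesday
2224: Thursday (leap)
2225: Saturday
2226: Sunday
2227: Monday
2228: Tuesday (leap)
2228 begins on a Tuesday and is a leap year.

2228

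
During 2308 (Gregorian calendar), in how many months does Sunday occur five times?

A month of length L has five Sundays iff its first Sunday is on day ≤ L−28 (so day 1–3 in a 31-day month, 1–2 in a 30-day month, day 1 in a leap February).
Checking each month of 2308: Jan starts Wed (31d); Feb starts Sat (29d); Mar starts Sun (31d) ✓; Apr starts Wed (30d); May starts Fri (31d) ✓; Jun starts Mon (30d); Jul starts Wed (31d); Aug starts Sat (31d) ✓; Sep starts Tue (30d); Oct starts Thu (31d); Nov starts Sun (30d) ✓; Dec starts Tue (31d).
Five-Sunday months: March, May, August, November → 4.

4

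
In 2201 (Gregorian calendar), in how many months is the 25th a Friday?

2

Check the 25th of each month of 2201: Jan 25: Sun, Feb 25: Wed, Mar 25: Wed, Apr 25: Sat, May 25: Mon, Jun 25: Thu, Jul 25: Sat, Aug 25: Tue, Sep 25: Fri, Oct 25: Sun, Nov 25: Wed, Dec 25: Fri.
Friday occurs in September, December — 2 months.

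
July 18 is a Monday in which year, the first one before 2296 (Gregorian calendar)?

From one year to the next, a fixed date's weekday advances by 1, or by 2 when a Feb 29 lies between the two dates.
2296: July 18 is Saturday.
2295: Thursday (−2)
2294: Wednesday (−1)
2293: Tuesday (−1)
2292: Monday (−1)
July 18 falls on a Monday in 2292.

2292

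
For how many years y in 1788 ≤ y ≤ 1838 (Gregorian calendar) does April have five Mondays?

15

April has 30 days; it has five Mondays when Monday falls among the first (month-length − 28) days — i.e. when April 1 is one of Monday/Sunday.
April 1 by year: 1788:Tue 1789:Wed 1790:Thu 1791:Fri 1792:Sun✓ 1793:Mon✓ 1794:Tue 1795:Wed 1796:Fri 1797:Sat 1798:Sun✓ 1799:Mon✓ 1800:Tue 1801:Wed 1802:Thu …(21 more)… 1824:Thu 1825:Fri 1826:Sat 1827:Sun✓ 1828:Tue 1829:Wed 1830:Thu 1831:Fri 1832:Sun✓ 1833:Mon✓ 1834:Tue 1835:Wed 1836:Fri 1837:Sat 1838:Sun✓
Years with five Mondays: 1792, 1793, 1798, 1799, 1804, 1805, 1810, 1811, 1816, 1821, 1822, 1827, 1832, 1833, 1838 → 15.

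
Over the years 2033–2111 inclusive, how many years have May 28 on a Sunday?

Track May 28's weekday year by year (advancing +1, or +2 across a Feb 29):
  2033: Sat  2034: Sun (+1) ✓  2035: Mon (+1)  2036: Wed (+2)  2037: Thu (+1)
  2038: Fri (+1)  2039: Sat (+1)  2040: Mon (+2)  2041: Tue (+1)  2042: Wed (+1)
  2043: Thu (+1)  2044: Sat (+2)  2045: Sun (+1) ✓  2046: Mon (+1)  … (51 more years) …
  2098: Wed (+1)  2099: Thu (+1)  2100: Fri (+1)  2101: Sat (+1)  2102: Sun (+1) ✓
  2103: Mon (+1)  2104: Wed (+2)  2105: Thu (+1)  2106: Fri (+1)  2107: Sat (+1)
  2108: Mon (+2)  2109: Tue (+1)  2110: Wed (+1)  2111: Thu (+1)
Sunday years: 2034, 2045, 2051, 2056, 2062, 2073, 2079, 2084, 2090, 2102 — 10 in total.

10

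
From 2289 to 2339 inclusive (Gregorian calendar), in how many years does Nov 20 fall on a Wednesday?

8

Track Nov 20's weekday year by year (advancing +1, or +2 across a Feb 29):
  2289: Wed ✓  2290: Thu (+1)  2291: Fri (+1)  2292: Sun (+2)  2293: Mon (+1)
  2294: Tue (+1)  2295: Wed (+1) ✓  2296: Fri (+2)  2297: Sat (+1)  2298: Sun (+1)
  2299: Mon (+1)  2300: Tue (+1)  2301: Wed (+1) ✓  2302: Thu (+1)  … (23 more years) …
  2326: Sat (+1)  2327: Sun (+1)  2328: Tue (+2)  2329: Wed (+1) ✓  2330: Thu (+1)
  2331: Fri (+1)  2332: Sun (+2)  2333: Mon (+1)  2334: Tue (+1)  2335: Wed (+1) ✓
  2336: Fri (+2)  2337: Sat (+1)  2338: Sun (+1)  2339: Mon (+1)
Wednesday years: 2289, 2295, 2301, 2307, 2312, 2318, 2329, 2335 — 8 in total.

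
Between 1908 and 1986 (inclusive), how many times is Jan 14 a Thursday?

Track Jan 14's weekday year by year (advancing +1, or +2 across a Feb 29):
  1908: Tue  1909: Thu (+2) ✓  1910: Fri (+1)  1911: Sat (+1)  1912: Sun (+1)
  1913: Tue (+2)  1914: Wed (+1)  1915: Thu (+1) ✓  1916: Fri (+1)  1917: Sun (+2)
  1918: Mon (+1)  1919: Tue (+1)  1920: Wed (+1)  1921: Fri (+2)  … (51 more years) …
  1973: Sun (+2)  1974: Mon (+1)  1975: Tue (+1)  1976: Wed (+1)  1977: Fri (+2)
  1978: Sat (+1)  1979: Sun (+1)  1980: Mon (+1)  1981: Wed (+2)  1982: Thu (+1) ✓
  1983: Fri (+1)  1984: Sat (+1)  1985: Mon (+2)  1986: Tue (+1)
Thursday years: 1909, 1915, 1926, 1932, 1937, 1943, 1954, 1960, 1965, 1971, 1982 — 11 in total.

11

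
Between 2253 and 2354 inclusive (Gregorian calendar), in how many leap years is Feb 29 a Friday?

4

Leap years in 2253–2354: 24 of them.
Feb 29 weekday advances by 5 (mod 7) from one leap year to the next four years later (or differs when a century non-leap intervenes).
Leap-day weekdays: 2256:Fri✓ 2260:Wed 2264:Mon 2268:Sat 2272:Thu 2276:Tue 2280:Sun 2284:Fri✓ 2288:Wed 2292:Mon 2296:Sat 2304:Mon 2308:Sat 2312:Thu 2316:Tue 2320:Sun 2324:Fri✓ 2328:Wed 2332:Mon 2336:Sat 2340:Thu 2344:Tue 2348:Sun 2352:Fri✓
Friday: 2256, 2284, 2324, 2352 → 4.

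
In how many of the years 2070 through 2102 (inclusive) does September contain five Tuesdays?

September has 30 days; it has five Tuesdays when Tuesday falls among the first (month-length − 28) days — i.e. when September 1 is one of Tuesday/Monday.
September 1 by year: 2070:Mon✓ 2071:Tue✓ 2072:Thu 2073:Fri 2074:Sat 2075:Sun 2076:Tue✓ 2077:Wed 2078:Thu 2079:Fri 2080:Sun 2081:Mon✓ 2082:Tue✓ 2083:Wed 2084:Fri …(3 more)… 2088:Wed 2089:Thu 2090:Fri 2091:Sat 2092:Mon✓ 2093:Tue✓ 2094:Wed 2095:Thu 2096:Sat 2097:Sun 2098:Mon✓ 2099:Tue✓ 2100:Wed 2101:Thu 2102:Fri
Years with five Tuesdays: 2070, 2071, 2076, 2081, 2082, 2087, 2092, 2093, 2098, 2099 → 10.

10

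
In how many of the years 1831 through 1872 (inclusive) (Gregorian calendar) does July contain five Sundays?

19

July has 31 days; it has five Sundays when Sunday falls among the first (month-length − 28) days — i.e. when July 1 is one of Sunday/Saturday/Friday.
July 1 by year: 1831:Fri✓ 1832:Sun✓ 1833:Mon 1834:Tue 1835:Wed 1836:Fri✓ 1837:Sat✓ 1838:Sun✓ 1839:Mon 1840:Wed 1841:Thu 1842:Fri✓ 1843:Sat✓ 1844:Mon 1845:Tue …(12 more)… 1858:Thu 1859:Fri✓ 1860:Sun✓ 1861:Mon 1862:Tue 1863:Wed 1864:Fri✓ 1865:Sat✓ 1866:Sun✓ 1867:Mon 1868:Wed 1869:Thu 1870:Fri✓ 1871:Sat✓ 1872:Mon
Years with five Sundays: 1831, 1832, 1836, 1837, 1838, 1842, 1843, 1848, 1849, 1853, 1854, 1855, 1859, 1860, 1864, 1865, 1866, 1870, 1871 → 19.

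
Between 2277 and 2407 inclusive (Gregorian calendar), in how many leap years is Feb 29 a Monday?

Leap years in 2277–2407: 31 of them.
Feb 29 weekday advances by 5 (mod 7) from one leap year to the next four years later (or differs when a century non-leap intervenes).
Leap-day weekdays: 2280:Sun 2284:Fri 2288:Wed 2292:Mon✓ 2296:Sat 2304:Mon✓ 2308:Sat 2312:Thu 2316:Tue 2320:Sun 2324:Fri 2328:Wed 2332:Mon✓ …(5 more)… 2356:Wed 2360:Mon✓ 2364:Sat 2368:Thu 2372:Tue 2376:Sun 2380:Fri 2384:Wed 2388:Mon✓ 2392:Sat 2396:Thu 2400:Tue 2404:Sun
Monday: 2292, 2304, 2332, 2360, 2388 → 5.

5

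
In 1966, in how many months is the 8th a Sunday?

1

Check the 8th of each month of 1966: Jan 8: Sat, Feb 8: Tue, Mar 8: Tue, Apr 8: Fri, May 8: Sun, Jun 8: Wed, Jul 8: Fri, Aug 8: Mon, Sep 8: Thu, Oct 8: Sat, Nov 8: Tue, Dec 8: Thu.
Sunday occurs in May — 1 month.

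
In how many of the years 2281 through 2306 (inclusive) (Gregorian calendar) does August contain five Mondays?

11

August has 31 days; it has five Mondays when Monday falls among the first (month-length − 28) days — i.e. when August 1 is one of Monday/Sunday/Saturday.
August 1 by year: 2281:Mon✓ 2282:Tue 2283:Wed 2284:Fri 2285:Sat✓ 2286:Sun✓ 2287:Mon✓ 2288:Wed 2289:Thu 2290:Fri 2291:Sat✓ 2292:Mon✓ 2293:Tue 2294:Wed 2295:Thu 2296:Sat✓ 2297:Sun✓ 2298:Mon✓ 2299:Tue 2300:Wed 2301:Thu 2302:Fri 2303:Sat✓ 2304:Mon✓ 2305:Tue 2306:Wed
Years with five Mondays: 2281, 2285, 2286, 2287, 2291, 2292, 2296, 2297, 2298, 2303, 2304 → 11.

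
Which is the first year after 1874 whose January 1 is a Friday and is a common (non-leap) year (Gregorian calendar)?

Jan 1 advances by 2 weekdays after a leap year and by 1 after a common year.
1874: Jan 1 is Thursday.
1875: Friday
1875 begins on a Friday and is a common year.

1875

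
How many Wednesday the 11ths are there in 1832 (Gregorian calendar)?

3

Check the 11th of each month of 1832: Jan 11: Wed, Feb 11: Sat, Mar 11: Sun, Apr 11: Wed, May 11: Fri, Jun 11: Mon, Jul 11: Wed, Aug 11: Sat, Sep 11: Tue, Oct 11: Thu, Nov 11: Sun, Dec 11: Tue.
Wednesday occurs in January, April, July — 3 months.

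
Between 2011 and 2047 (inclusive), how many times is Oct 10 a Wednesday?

Track Oct 10's weekday year by year (advancing +1, or +2 across a Feb 29):
  2011: Mon  2012: Wed (+2) ✓  2013: Thu (+1)  2014: Fri (+1)  2015: Sat (+1)
  2016: Mon (+2)  2017: Tue (+1)  2018: Wed (+1) ✓  2019: Thu (+1)  2020: Sat (+2)
  2021: Sun (+1)  2022: Mon (+1)  2023: Tue (+1)  2024: Thu (+2)  … (9 more years) …
  2034: Tue (+1)  2035: Wed (+1) ✓  2036: Fri (+2)  2037: Sat (+1)  2038: Sun (+1)
  2039: Mon (+1)  2040: Wed (+2) ✓  2041: Thu (+1)  2042: Fri (+1)  2043: Sat (+1)
  2044: Mon (+2)  2045: Tue (+1)  2046: Wed (+1) ✓  2047: Thu (+1)
Wednesday years: 2012, 2018, 2029, 2035, 2040, 2046 — 6 in total.

6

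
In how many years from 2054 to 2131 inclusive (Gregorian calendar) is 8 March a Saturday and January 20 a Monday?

Check each year's weekday for 8 March and January 20:
  2054: Sun/Tue  2055: Mon/Wed  2056: Wed/Thu  2057: Thu/Sat  2058: Fri/Sun  2059: Sat/Mon ✓  2060: Mon/Tue  2061: Tue/Thu  2062: Wed/Fri  2063: Thu/Sat  2064: Sat/Sun  2065: Sun/Tue  2066: Mon/Wed  2067: Tue/Thu  …(50 more)…  2118: Tue/Thu  2119: Wed/Fri  2120: Fri/Sat  2121: Sat/Mon ✓  2122: Sun/Tue  2123: Mon/Wed  2124: Wed/Thu  2125: Thu/Sat  2126: Fri/Sun  2127: Sat/Mon ✓  2128: Mon/Tue  2129: Tue/Thu  2130: Wed/Fri  2131: Thu/Sat
Both conditions hold in: 2059, 2070, 2081, 2087, 2098, 2110, 2121, 2127 — 8.

8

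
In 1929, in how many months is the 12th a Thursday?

Check the 12th of each month of 1929: Jan 12: Sat, Feb 12: Tue, Mar 12: Tue, Apr 12: Fri, May 12: Sun, Jun 12: Wed, Jul 12: Fri, Aug 12: Mon, Sep 12: Thu, Oct 12: Sat, Nov 12: Tue, Dec 12: Thu.
Thursday occurs in September, December — 2 months.

2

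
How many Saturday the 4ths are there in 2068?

2

Check the 4th of each month of 2068: Jan 4: Wed, Feb 4: Sat, Mar 4: Sun, Apr 4: Wed, May 4: Fri, Jun 4: Mon, Jul 4: Wed, Aug 4: Sat, Sep 4: Tue, Oct 4: Thu, Nov 4: Sun, Dec 4: Tue.
Saturday occurs in February, August — 2 months.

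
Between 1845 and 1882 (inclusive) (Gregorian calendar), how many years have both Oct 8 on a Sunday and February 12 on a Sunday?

Check each year's weekday for Oct 8 and February 12:
  1845: Wed/Wed  1846: Thu/Thu  1847: Fri/Fri  1848: Sun/Sat  1849: Mon/Mon  1850: Tue/Tue  1851: Wed/Wed  1852: Fri/Thu  1853: Sat/Sat  1854: Sun/Sun ✓  1855: Mon/Mon  1856: Wed/Tue  1857: Thu/Thu  1858: Fri/Fri  …(10 more)…  1869: Fri/Fri  1870: Sat/Sat  1871: Sun/Sun ✓  1872: Tue/Mon  1873: Wed/Wed  1874: Thu/Thu  1875: Fri/Fri  1876: Sun/Sat  1877: Mon/Mon  1878: Tue/Tue  1879: Wed/Wed  1880: Fri/Thu  1881: Sat/Sat  1882: Sun/Sun ✓
Both conditions hold in: 1854, 1865, 1871, 1882 — 4.

4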